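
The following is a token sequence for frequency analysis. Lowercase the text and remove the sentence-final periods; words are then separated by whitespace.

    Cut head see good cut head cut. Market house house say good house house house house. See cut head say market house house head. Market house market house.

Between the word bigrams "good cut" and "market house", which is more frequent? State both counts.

"market house" (4 vs 1)

"good cut": 1 occurrence
"market house": 4 occurrences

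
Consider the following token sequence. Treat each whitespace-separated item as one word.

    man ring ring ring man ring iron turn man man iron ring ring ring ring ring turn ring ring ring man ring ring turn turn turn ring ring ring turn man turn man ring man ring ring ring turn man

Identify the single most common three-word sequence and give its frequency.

Trigram frequencies (highest first):
  ring ring ring: 7
  ring ring turn: 4
  man ring ring: 3
  ring man ring: 3
  ring ring man: 2
  turn ring ring: 2
  … (16 more, each ≤ 2)

"ring ring ring", 7 times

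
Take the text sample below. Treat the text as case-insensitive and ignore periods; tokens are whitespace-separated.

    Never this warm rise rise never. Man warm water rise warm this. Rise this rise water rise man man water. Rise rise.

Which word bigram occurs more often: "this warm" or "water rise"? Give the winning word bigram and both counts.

"water rise" (3 vs 1)

"this warm": 1 occurrence
"water rise": 3 occurrences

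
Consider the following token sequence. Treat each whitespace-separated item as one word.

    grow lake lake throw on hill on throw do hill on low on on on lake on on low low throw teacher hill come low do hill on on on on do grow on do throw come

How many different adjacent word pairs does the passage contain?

37 tokens → 36 bigram windows in total.
Repeated bigrams (each contributes count−1 duplicates):
  on on: 6
  hill on: 3
  do hill: 2
  on do: 2
  on low: 2
10 duplicate windows → 36 − 10 = 26 distinct.

26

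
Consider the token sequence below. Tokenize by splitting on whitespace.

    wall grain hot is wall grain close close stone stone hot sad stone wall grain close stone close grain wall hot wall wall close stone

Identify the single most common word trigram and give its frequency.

"wall grain close", 2 times

Trigram frequencies (highest first):
  wall grain close: 2
  wall grain hot: 1
  grain hot is: 1
  hot is wall: 1
  is wall grain: 1
  grain close close: 1
  … (16 more, each ≤ 1)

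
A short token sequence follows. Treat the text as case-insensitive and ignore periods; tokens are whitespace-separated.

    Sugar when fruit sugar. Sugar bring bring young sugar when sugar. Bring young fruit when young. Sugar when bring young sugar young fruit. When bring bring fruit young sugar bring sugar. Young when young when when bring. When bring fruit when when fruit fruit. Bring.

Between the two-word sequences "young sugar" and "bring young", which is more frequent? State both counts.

"young sugar": 4 occurrences
"bring young": 3 occurrences

"young sugar" (4 vs 3)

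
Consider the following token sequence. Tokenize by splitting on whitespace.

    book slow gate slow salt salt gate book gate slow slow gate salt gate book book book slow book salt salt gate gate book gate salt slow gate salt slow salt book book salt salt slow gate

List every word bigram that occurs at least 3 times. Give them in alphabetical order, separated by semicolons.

book book; gate book; gate salt; salt gate; salt salt; salt slow; slow gate

Bigram counts meeting the condition (at least 3 times):
  book book: 3
  gate book: 3
  gate salt: 3
  salt gate: 3
  salt salt: 3
  salt slow: 3
  slow gate: 4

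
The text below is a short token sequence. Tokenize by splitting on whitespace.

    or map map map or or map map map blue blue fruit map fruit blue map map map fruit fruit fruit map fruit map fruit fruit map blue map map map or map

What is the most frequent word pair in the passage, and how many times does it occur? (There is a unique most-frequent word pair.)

"map map", 8 times

Bigram frequencies (highest first):
  map map: 8
  fruit map: 4
  map fruit: 4
  or map: 3
  fruit fruit: 3
  map or: 2
  … (6 more, each ≤ 2)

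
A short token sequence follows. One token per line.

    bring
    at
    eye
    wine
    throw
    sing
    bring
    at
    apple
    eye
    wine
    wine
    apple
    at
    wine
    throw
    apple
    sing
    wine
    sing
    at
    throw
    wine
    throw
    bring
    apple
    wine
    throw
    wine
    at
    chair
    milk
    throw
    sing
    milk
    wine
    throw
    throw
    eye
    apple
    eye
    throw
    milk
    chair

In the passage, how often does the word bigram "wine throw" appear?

Scanning the 43 overlapping bigram windows for "wine throw":
  position 4–5: wine throw
  position 15–16: wine throw
  position 23–24: wine throw
  position 27–28: wine throw
  position 36–37: wine throw

5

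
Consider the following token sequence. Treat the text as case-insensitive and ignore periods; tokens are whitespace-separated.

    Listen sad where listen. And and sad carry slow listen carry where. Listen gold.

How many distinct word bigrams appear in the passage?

12

14 tokens → 13 bigram windows in total.
Repeated bigrams (each contributes count−1 duplicates):
  where listen: 2
1 duplicate windows → 13 − 1 = 12 distinct.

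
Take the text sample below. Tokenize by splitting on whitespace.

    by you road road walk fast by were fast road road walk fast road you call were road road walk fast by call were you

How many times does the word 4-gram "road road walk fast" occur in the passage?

3

Scanning the 22 overlapping 4-gram windows for "road road walk fast":
  position 3–6: road road walk fast
  position 10–13: road road walk fast
  position 18–21: road road walk fast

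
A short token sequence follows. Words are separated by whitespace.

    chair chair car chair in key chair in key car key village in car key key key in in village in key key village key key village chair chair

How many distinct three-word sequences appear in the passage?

29 tokens → 27 trigram windows in total.
Repeated trigrams (each contributes count−1 duplicates):
  chair in key: 2
  key key village: 2
2 duplicate windows → 27 − 2 = 25 distinct.

25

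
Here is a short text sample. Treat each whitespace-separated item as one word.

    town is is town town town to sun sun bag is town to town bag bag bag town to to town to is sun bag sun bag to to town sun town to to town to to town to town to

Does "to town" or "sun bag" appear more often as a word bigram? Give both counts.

"to town" (6 vs 3)

"to town": 6 occurrences
"sun bag": 3 occurrences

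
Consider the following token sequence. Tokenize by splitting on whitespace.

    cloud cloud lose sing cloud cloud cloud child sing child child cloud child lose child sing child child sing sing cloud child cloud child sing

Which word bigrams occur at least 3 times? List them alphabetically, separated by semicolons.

child sing; cloud child; cloud cloud

Bigram counts meeting the condition (at least 3 times):
  child sing: 4
  cloud child: 4
  cloud cloud: 3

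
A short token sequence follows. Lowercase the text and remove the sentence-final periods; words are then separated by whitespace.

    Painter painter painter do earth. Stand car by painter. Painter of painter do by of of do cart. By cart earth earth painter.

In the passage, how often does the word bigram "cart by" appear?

Scanning the 22 overlapping bigram windows for "cart by":
  position 18–19: cart by

1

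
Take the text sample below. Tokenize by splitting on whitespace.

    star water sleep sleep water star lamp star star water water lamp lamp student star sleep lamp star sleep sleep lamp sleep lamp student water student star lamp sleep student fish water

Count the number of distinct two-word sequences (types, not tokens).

21

32 tokens → 31 bigram windows in total.
Repeated bigrams (each contributes count−1 duplicates):
  sleep lamp: 3
  lamp sleep: 2
  lamp star: 2
  lamp student: 2
  sleep sleep: 2
  star lamp: 2
  star sleep: 2
  star water: 2
  … (1 more repeated)
10 duplicate windows → 31 − 10 = 21 distinct.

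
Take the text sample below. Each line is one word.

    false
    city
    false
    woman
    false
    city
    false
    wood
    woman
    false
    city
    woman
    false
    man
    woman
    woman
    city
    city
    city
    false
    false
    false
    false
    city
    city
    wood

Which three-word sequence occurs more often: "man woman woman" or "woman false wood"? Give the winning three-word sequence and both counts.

"man woman woman" (1 vs 0)

"man woman woman": 1 occurrence
"woman false wood": 0 occurrences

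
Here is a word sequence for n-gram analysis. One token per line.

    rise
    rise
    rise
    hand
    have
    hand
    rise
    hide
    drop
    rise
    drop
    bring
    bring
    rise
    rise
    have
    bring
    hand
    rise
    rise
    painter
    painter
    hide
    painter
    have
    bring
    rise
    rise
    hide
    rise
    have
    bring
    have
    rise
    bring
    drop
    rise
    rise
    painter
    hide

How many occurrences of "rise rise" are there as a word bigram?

Scanning the 39 overlapping bigram windows for "rise rise":
  position 1–2: rise rise
  position 2–3: rise rise
  position 14–15: rise rise
  position 19–20: rise rise
  position 27–28: rise rise
  position 37–38: rise rise

6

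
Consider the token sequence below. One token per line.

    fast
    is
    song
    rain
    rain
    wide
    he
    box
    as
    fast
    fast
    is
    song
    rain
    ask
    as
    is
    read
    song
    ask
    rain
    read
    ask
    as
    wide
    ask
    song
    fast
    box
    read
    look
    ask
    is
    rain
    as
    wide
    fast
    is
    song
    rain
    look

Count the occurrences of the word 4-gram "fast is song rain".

3

Scanning the 38 overlapping 4-gram windows for "fast is song rain":
  position 1–4: fast is song rain
  position 11–14: fast is song rain
  position 37–40: fast is song rain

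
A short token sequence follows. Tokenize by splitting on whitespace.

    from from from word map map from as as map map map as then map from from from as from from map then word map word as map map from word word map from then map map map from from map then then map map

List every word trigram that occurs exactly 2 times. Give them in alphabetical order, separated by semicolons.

Trigram counts meeting the condition (exactly 2 times):
  as map map: 2
  from from from: 2
  from from map: 2
  from map then: 2
  map from from: 2
  map map map: 2
  then map map: 2

as map map; from from from; from from map; from map then; map from from; map map map; then map map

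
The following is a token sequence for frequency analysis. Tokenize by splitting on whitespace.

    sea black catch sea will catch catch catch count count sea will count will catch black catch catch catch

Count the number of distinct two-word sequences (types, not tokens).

12

19 tokens → 18 bigram windows in total.
Repeated bigrams (each contributes count−1 duplicates):
  catch catch: 4
  black catch: 2
  sea will: 2
  will catch: 2
6 duplicate windows → 18 − 6 = 12 distinct.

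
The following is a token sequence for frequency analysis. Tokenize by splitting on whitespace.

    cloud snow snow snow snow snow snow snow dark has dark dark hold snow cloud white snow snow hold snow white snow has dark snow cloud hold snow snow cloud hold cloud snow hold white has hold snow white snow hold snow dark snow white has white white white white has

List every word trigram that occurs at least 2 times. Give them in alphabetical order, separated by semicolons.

Trigram counts meeting the condition (at least 2 times):
  hold snow white: 2
  snow cloud hold: 2
  snow hold snow: 2
  snow snow snow: 5
  snow white snow: 2
  white white white: 2

hold snow white; snow cloud hold; snow hold snow; snow snow snow; snow white snow; white white white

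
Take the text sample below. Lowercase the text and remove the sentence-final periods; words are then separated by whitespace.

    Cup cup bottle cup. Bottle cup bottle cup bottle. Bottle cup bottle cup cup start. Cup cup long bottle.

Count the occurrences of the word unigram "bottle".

Scanning the 19 tokens for "bottle":
  position 3: bottle
  position 5: bottle
  position 7: bottle
  position 9: bottle
  position 10: bottle
  position 12: bottle
  position 19: bottle

7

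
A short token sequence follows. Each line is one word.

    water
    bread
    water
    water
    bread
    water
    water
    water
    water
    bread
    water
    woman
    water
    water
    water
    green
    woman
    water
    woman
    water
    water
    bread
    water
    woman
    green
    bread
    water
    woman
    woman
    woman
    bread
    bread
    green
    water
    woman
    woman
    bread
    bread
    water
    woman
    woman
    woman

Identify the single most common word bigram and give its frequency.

Bigram frequencies (highest first):
  water water: 7
  bread water: 6
  water woman: 6
  woman woman: 5
  water bread: 4
  woman water: 3
  … (8 more, each ≤ 2)

"water water", 7 times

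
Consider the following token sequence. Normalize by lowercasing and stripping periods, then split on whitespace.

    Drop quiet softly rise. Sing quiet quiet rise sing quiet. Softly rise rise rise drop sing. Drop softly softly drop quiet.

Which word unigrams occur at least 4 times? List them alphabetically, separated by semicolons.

drop; quiet; rise; softly

Unigram counts meeting the condition (at least 4 times):
  drop: 4
  quiet: 5
  rise: 5
  softly: 4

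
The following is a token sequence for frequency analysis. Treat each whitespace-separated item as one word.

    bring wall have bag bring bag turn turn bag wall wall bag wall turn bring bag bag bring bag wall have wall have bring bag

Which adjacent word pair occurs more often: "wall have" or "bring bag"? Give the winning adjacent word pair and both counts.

"wall have": 3 occurrences
"bring bag": 4 occurrences

"bring bag" (4 vs 3)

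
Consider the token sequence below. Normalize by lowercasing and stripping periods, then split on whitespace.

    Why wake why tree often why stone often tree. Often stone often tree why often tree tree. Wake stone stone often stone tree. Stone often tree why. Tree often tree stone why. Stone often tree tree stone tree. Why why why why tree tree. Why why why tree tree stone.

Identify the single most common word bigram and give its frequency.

"often tree", 6 times

Bigram frequencies (highest first):
  often tree: 6
  stone often: 5
  why why: 5
  why tree: 4
  tree why: 4
  tree tree: 4
  … (13 more, each ≤ 4)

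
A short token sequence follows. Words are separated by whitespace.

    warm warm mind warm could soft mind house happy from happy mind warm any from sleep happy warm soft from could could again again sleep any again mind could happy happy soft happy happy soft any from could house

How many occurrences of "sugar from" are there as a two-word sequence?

Scanning the 38 overlapping bigram windows for "sugar from":
  (none found)

0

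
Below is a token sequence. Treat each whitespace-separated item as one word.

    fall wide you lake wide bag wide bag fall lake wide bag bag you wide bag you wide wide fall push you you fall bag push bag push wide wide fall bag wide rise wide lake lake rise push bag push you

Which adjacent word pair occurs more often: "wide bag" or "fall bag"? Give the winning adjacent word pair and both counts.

"wide bag" (4 vs 2)

"wide bag": 4 occurrences
"fall bag": 2 occurrences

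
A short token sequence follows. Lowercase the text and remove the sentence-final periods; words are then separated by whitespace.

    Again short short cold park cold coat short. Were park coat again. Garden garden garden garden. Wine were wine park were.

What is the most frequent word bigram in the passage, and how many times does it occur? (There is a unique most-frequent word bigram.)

Bigram frequencies (highest first):
  garden garden: 3
  again short: 1
  short short: 1
  short cold: 1
  cold park: 1
  park cold: 1
  … (12 more, each ≤ 1)

"garden garden", 3 times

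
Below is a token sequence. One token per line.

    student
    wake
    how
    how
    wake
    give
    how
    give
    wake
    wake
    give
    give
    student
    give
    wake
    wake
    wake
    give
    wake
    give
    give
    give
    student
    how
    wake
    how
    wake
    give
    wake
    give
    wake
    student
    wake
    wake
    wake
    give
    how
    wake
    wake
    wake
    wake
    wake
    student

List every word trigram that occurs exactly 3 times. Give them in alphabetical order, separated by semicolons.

wake give wake; wake wake give

Trigram counts meeting the condition (exactly 3 times):
  wake give wake: 3
  wake wake give: 3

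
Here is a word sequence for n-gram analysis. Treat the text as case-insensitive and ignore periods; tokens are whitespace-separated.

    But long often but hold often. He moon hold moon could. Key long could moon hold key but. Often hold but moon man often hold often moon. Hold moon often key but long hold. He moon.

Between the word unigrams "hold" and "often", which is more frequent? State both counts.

"hold": 7 occurrences
"often": 6 occurrences

"hold" (7 vs 6)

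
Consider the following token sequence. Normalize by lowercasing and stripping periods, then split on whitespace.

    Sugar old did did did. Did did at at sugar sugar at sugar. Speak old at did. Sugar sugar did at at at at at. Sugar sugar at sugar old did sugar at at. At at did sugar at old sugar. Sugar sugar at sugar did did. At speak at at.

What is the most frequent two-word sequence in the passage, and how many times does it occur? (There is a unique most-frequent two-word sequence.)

"at at", 9 times

Bigram frequencies (highest first):
  at at: 9
  did did: 5
  at sugar: 5
  sugar sugar: 5
  sugar at: 5
  did at: 3
  … (12 more, each ≤ 3)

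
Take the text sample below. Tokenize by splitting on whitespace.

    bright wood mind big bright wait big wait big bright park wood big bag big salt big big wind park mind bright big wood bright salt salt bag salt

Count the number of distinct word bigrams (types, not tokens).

29 tokens → 28 bigram windows in total.
Repeated bigrams (each contributes count−1 duplicates):
  big bright: 2
  wait big: 2
2 duplicate windows → 28 − 2 = 26 distinct.

26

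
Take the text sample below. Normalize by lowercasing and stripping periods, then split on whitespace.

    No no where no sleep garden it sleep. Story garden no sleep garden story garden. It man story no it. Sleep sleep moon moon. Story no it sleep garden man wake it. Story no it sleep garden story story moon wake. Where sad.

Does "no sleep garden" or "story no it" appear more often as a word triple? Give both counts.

"no sleep garden": 2 occurrences
"story no it": 3 occurrences

"story no it" (3 vs 2)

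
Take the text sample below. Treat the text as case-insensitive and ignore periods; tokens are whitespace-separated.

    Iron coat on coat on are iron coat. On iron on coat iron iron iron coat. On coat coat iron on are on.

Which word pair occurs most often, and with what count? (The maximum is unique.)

"coat on", 4 times

Bigram frequencies (highest first):
  coat on: 4
  iron coat: 3
  on coat: 3
  on are: 2
  iron on: 2
  coat iron: 2
  … (5 more, each ≤ 2)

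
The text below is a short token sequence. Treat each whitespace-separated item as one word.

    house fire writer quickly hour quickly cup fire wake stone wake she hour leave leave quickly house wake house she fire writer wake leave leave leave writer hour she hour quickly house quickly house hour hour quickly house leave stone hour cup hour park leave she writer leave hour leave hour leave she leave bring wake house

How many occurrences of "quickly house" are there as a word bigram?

4

Scanning the 56 overlapping bigram windows for "quickly house":
  position 16–17: quickly house
  position 31–32: quickly house
  position 33–34: quickly house
  position 37–38: quickly house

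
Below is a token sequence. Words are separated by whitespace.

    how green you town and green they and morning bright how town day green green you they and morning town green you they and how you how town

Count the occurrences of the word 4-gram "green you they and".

2

Scanning the 25 overlapping 4-gram windows for "green you they and":
  position 15–18: green you they and
  position 21–24: green you they and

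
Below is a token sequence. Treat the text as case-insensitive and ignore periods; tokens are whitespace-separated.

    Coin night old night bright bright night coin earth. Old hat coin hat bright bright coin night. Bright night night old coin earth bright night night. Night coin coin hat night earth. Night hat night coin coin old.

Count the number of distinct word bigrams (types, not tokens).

23

38 tokens → 37 bigram windows in total.
Repeated bigrams (each contributes count−1 duplicates):
  bright night: 3
  night coin: 3
  night night: 3
  bright bright: 2
  coin coin: 2
  coin earth: 2
  coin hat: 2
  coin night: 2
  … (3 more repeated)
14 duplicate windows → 37 − 14 = 23 distinct.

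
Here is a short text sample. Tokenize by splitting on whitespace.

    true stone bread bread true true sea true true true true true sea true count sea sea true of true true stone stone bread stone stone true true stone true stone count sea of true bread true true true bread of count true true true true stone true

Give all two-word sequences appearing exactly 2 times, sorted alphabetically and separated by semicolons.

bread true; count sea; of true; stone bread; stone stone; true bread; true sea

Bigram counts meeting the condition (exactly 2 times):
  bread true: 2
  count sea: 2
  of true: 2
  stone bread: 2
  stone stone: 2
  true bread: 2
  true sea: 2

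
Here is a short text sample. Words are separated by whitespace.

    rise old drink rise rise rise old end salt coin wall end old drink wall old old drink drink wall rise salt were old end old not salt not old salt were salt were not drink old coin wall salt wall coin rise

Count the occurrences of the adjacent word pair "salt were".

Scanning the 42 overlapping bigram windows for "salt were":
  position 22–23: salt were
  position 31–32: salt were
  position 33–34: salt were

3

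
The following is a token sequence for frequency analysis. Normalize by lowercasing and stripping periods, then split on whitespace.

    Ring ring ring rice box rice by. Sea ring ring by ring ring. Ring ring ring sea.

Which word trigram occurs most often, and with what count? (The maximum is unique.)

"ring ring ring", 4 times

Trigram frequencies (highest first):
  ring ring ring: 4
  ring ring rice: 1
  ring rice box: 1
  rice box rice: 1
  box rice by: 1
  rice by sea: 1
  … (6 more, each ≤ 1)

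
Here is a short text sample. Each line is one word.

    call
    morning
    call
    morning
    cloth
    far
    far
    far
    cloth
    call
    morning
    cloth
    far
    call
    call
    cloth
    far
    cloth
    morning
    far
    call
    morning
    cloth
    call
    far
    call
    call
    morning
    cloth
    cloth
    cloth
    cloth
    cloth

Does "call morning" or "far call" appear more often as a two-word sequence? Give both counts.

"call morning": 5 occurrences
"far call": 3 occurrences

"call morning" (5 vs 3)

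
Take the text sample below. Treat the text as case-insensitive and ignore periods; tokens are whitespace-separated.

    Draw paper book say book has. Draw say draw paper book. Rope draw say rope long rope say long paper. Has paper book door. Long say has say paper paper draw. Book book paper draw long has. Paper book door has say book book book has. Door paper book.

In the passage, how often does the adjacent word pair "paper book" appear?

Scanning the 48 overlapping bigram windows for "paper book":
  position 2–3: paper book
  position 10–11: paper book
  position 22–23: paper book
  position 38–39: paper book
  position 48–49: paper book

5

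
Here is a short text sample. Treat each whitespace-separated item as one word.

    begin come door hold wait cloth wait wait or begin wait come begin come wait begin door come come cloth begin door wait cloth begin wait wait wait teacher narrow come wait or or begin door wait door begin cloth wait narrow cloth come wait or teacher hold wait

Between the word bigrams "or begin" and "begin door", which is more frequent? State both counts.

"begin door" (3 vs 2)

"or begin": 2 occurrences
"begin door": 3 occurrences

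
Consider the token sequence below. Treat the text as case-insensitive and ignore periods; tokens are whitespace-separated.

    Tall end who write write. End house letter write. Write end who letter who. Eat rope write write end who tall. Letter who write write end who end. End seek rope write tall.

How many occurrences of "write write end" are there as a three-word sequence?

Scanning the 31 overlapping trigram windows for "write write end":
  position 4–6: write write end
  position 9–11: write write end
  position 17–19: write write end
  position 24–26: write write end

4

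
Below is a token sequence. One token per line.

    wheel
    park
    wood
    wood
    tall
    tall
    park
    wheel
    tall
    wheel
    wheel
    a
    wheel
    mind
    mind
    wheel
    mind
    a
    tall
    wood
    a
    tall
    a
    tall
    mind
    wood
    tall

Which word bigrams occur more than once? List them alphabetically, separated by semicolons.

a tall; wheel mind; wood tall

Bigram counts meeting the condition (more than once):
  a tall: 3
  wheel mind: 2
  wood tall: 2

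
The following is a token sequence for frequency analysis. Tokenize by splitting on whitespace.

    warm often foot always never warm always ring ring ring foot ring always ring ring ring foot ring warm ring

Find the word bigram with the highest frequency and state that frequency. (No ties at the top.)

Bigram frequencies (highest first):
  ring ring: 4
  always ring: 2
  ring foot: 2
  foot ring: 2
  warm often: 1
  often foot: 1
  … (7 more, each ≤ 1)

"ring ring", 4 times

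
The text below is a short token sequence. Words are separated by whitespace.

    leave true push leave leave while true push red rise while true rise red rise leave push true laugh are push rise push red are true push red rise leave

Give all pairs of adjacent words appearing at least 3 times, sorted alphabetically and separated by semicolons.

Bigram counts meeting the condition (at least 3 times):
  push red: 3
  red rise: 3
  true push: 3

push red; red rise; true push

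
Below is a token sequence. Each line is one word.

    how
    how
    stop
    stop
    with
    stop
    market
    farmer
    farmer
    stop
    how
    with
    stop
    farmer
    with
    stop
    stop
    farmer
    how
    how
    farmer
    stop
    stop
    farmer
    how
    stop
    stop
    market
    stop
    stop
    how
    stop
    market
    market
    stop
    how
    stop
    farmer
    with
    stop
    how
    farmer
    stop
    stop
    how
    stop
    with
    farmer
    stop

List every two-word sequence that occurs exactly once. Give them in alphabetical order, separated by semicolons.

farmer farmer; how with; market farmer; market market; with farmer

Bigram counts meeting the condition (exactly once):
  farmer farmer: 1
  how with: 1
  market farmer: 1
  market market: 1
  with farmer: 1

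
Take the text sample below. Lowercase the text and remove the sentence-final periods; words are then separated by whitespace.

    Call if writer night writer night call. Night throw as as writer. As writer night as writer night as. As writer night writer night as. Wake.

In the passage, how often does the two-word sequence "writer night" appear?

6

Scanning the 25 overlapping bigram windows for "writer night":
  position 3–4: writer night
  position 5–6: writer night
  position 14–15: writer night
  position 17–18: writer night
  position 21–22: writer night
  position 23–24: writer night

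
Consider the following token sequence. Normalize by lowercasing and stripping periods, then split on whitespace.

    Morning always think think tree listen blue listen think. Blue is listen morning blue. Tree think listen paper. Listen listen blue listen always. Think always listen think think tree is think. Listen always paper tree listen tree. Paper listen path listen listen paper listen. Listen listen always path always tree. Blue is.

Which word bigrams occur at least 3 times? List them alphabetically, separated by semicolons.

Bigram counts meeting the condition (at least 3 times):
  listen always: 3
  listen listen: 4
  paper listen: 3

listen always; listen listen; paper listen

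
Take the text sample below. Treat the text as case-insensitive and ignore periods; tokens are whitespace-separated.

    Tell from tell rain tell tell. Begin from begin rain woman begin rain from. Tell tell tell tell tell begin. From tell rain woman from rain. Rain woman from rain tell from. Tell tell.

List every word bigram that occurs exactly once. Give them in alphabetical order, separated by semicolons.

Bigram counts meeting the condition (exactly once):
  from begin: 1
  rain from: 1
  rain rain: 1
  woman begin: 1

from begin; rain from; rain rain; woman begin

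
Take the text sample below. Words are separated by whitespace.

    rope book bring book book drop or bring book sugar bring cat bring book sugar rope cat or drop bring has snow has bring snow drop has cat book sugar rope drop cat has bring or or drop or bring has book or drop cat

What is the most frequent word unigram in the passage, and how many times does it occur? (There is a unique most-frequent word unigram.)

"bring", 8 times

Unigram frequencies (highest first):
  bring: 8
  book: 7
  drop: 6
  or: 6
  cat: 5
  has: 5
  … (3 more, each ≤ 3)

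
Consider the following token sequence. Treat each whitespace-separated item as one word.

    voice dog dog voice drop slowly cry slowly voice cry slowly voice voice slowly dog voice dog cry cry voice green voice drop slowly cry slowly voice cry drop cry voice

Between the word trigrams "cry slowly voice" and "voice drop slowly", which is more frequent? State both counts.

"cry slowly voice": 3 occurrences
"voice drop slowly": 2 occurrences

"cry slowly voice" (3 vs 2)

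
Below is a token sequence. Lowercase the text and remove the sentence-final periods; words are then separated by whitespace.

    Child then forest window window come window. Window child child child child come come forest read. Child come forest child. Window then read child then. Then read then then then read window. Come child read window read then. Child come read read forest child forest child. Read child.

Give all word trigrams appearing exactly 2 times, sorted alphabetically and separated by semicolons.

child child child; then then read

Trigram counts meeting the condition (exactly 2 times):
  child child child: 2
  then then read: 2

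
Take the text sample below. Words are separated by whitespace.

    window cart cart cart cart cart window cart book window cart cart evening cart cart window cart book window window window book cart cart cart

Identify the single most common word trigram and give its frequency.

"cart cart cart", 4 times

Trigram frequencies (highest first):
  cart cart cart: 4
  window cart cart: 2
  cart cart window: 2
  cart window cart: 2
  window cart book: 2
  cart book window: 2
  … (9 more, each ≤ 1)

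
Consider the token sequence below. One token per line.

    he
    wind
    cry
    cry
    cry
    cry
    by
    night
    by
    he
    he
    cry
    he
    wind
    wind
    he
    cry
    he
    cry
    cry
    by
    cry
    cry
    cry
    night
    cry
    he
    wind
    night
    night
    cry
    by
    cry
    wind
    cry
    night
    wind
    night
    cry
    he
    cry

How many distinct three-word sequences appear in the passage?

31

41 tokens → 39 trigram windows in total.
Repeated trigrams (each contributes count−1 duplicates):
  cry cry cry: 3
  cry by cry: 2
  cry cry by: 2
  cry he cry: 2
  cry he wind: 2
  he cry he: 2
  night cry he: 2
8 duplicate windows → 39 − 8 = 31 distinct.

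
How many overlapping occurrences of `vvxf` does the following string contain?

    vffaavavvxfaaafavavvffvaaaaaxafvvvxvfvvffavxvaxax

1

Sliding a length-4 window over the 49 characters (46 positions):
  position 8–11: vvxf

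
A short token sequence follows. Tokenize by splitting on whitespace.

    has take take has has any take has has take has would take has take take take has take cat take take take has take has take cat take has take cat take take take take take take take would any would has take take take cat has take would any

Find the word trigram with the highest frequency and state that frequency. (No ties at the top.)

"take take take", 8 times

Trigram frequencies (highest first):
  take take take: 8
  take has take: 5
  has take take: 3
  take take has: 3
  has take cat: 3
  take cat take: 3
  … (20 more, each ≤ 2)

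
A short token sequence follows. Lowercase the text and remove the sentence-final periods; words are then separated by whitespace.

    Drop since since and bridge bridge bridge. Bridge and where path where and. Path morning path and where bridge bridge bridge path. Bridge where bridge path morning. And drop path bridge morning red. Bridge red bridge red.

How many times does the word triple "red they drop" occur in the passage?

0

Scanning the 35 overlapping trigram windows for "red they drop":
  (none found)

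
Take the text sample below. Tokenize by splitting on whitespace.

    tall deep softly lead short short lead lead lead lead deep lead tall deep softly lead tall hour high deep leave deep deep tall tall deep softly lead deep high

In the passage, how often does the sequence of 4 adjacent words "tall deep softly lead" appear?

Scanning the 27 overlapping 4-gram windows for "tall deep softly lead":
  position 1–4: tall deep softly lead
  position 13–16: tall deep softly lead
  position 25–28: tall deep softly lead

3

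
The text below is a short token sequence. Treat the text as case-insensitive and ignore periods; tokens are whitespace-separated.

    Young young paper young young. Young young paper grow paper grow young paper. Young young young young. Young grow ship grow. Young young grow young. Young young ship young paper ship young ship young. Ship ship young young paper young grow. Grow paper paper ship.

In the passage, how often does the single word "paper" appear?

8

Scanning the 45 tokens for "paper":
  position 3: paper
  position 8: paper
  position 10: paper
  position 13: paper
  position 30: paper
  position 39: paper
  position 43: paper
  position 44: paper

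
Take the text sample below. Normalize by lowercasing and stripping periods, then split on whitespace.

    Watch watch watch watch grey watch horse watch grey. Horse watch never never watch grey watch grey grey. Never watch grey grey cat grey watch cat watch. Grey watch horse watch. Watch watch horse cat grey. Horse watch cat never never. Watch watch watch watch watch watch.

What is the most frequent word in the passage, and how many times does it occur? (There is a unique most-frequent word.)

"watch", 23 times

Unigram frequencies (highest first):
  watch: 23
  grey: 10
  horse: 5
  never: 5
  cat: 4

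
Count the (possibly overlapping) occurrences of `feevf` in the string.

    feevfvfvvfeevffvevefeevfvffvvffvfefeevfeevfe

Sliding a length-5 window over the 44 characters (40 positions):
  position 1–5: feevf
  position 10–14: feevf
  position 20–24: feevf
  position 35–39: feevf
  position 39–43: feevf

5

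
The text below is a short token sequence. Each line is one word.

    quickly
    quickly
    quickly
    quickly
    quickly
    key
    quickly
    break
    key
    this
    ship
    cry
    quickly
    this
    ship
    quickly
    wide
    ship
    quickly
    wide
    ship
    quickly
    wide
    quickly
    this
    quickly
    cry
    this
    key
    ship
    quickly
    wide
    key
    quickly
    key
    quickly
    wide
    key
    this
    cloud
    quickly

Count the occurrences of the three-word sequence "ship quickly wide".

Scanning the 39 overlapping trigram windows for "ship quickly wide":
  position 15–17: ship quickly wide
  position 18–20: ship quickly wide
  position 21–23: ship quickly wide
  position 30–32: ship quickly wide

4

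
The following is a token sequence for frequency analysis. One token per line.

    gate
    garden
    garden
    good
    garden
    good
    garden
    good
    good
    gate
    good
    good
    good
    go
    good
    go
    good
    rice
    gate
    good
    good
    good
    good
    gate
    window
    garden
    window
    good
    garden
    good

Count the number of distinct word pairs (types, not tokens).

15

30 tokens → 29 bigram windows in total.
Repeated bigrams (each contributes count−1 duplicates):
  good good: 6
  garden good: 4
  good garden: 3
  gate good: 2
  go good: 2
  good gate: 2
  good go: 2
14 duplicate windows → 29 − 14 = 15 distinct.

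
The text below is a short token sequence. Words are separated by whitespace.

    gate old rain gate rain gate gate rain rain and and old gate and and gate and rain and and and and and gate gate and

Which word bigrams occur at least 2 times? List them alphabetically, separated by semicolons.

Bigram counts meeting the condition (at least 2 times):
  and and: 6
  and gate: 2
  gate and: 3
  gate gate: 2
  gate rain: 2
  rain and: 2
  rain gate: 2

and and; and gate; gate and; gate gate; gate rain; rain and; rain gate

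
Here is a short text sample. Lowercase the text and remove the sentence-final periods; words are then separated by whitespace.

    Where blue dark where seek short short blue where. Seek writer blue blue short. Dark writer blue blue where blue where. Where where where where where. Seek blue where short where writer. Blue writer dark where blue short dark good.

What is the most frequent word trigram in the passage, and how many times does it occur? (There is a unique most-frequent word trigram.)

"where where where", 4 times

Trigram frequencies (highest first):
  where where where: 4
  writer blue blue: 2
  blue short dark: 2
  where blue dark: 1
  blue dark where: 1
  dark where seek: 1
  … (27 more, each ≤ 1)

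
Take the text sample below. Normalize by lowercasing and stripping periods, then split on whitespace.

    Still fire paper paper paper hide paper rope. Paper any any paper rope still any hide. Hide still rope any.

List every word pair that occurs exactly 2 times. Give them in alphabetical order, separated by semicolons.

paper paper; paper rope

Bigram counts meeting the condition (exactly 2 times):
  paper paper: 2
  paper rope: 2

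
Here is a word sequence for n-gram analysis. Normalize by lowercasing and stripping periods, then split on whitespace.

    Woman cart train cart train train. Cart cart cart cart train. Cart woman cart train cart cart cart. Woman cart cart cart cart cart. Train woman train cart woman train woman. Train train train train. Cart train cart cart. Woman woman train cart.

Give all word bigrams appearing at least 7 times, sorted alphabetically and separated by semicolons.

cart cart; train cart

Bigram counts meeting the condition (at least 7 times):
  cart cart: 10
  train cart: 8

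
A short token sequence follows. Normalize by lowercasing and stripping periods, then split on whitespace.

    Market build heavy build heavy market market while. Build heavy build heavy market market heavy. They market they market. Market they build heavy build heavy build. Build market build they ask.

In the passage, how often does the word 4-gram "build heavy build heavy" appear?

Scanning the 28 overlapping 4-gram windows for "build heavy build heavy":
  position 2–5: build heavy build heavy
  position 9–12: build heavy build heavy
  position 22–25: build heavy build heavy

3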